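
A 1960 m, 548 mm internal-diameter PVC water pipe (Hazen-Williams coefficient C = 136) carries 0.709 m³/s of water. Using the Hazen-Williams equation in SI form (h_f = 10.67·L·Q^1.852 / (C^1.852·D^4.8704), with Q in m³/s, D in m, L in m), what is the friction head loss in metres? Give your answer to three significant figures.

h_f ≈ 23.2 m

h_f = 10.67·1960·0.709^1.852 / (136^1.852·0.548^4.8704) = 23.16 m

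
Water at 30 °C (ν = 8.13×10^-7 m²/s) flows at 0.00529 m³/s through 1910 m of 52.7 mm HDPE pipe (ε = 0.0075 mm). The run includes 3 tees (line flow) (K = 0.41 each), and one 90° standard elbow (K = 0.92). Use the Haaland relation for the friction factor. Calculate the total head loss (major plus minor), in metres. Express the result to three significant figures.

V = 4Q/(πD²) = 2.425 m/s; V²/2g = 0.2998 m
Re = 1.57×10^5, ε/D = 1.42×10^-4 → f = 0.01710 (Haaland)
Major: h_f = f(L/D)·V²/2g = 0.01710·36243·0.2998 = 185.8 m
Minor: ΣK = 2.15; h_m = ΣK·V²/2g = 0.6445 m
Total H_L = 185.8 + 0.6445 = 186.4 m

H_L ≈ 186 m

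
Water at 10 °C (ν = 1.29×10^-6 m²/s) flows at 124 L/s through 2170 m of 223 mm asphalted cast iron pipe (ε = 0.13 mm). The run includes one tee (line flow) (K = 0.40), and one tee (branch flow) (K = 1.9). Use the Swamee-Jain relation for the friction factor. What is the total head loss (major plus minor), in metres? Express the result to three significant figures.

H_L ≈ 92.2 m

V = 4Q/(πD²) = 3.175 m/s; V²/2g = 0.5137 m
Re = 5.49×10^5, ε/D = 5.83×10^-4 → f = 0.01820 (Swamee-Jain)
Major: h_f = f(L/D)·V²/2g = 0.01820·9731·0.5137 = 91.00 m
Minor: ΣK = 2.30; h_m = ΣK·V²/2g = 1.182 m
Total H_L = 91.00 + 1.182 = 92.18 m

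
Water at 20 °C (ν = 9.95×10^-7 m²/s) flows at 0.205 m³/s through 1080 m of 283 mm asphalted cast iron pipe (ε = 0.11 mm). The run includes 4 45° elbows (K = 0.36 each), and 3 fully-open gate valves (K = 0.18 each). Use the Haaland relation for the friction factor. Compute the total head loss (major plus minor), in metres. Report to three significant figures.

H_L ≈ 34.9 m

V = 4Q/(πD²) = 3.259 m/s; V²/2g = 0.5414 m
Re = 9.27×10^5, ε/D = 3.89×10^-4 → f = 0.01639 (Haaland)
Major: h_f = f(L/D)·V²/2g = 0.01639·3816·0.5414 = 33.87 m
Minor: ΣK = 1.98; h_m = ΣK·V²/2g = 1.072 m
Total H_L = 33.87 + 1.072 = 34.94 m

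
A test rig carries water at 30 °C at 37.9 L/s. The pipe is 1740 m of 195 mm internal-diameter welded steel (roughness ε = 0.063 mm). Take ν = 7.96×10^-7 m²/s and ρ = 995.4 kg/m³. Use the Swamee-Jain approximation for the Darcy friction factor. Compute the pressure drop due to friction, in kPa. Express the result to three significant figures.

V = 4Q/(πD²) = 4·0.0379/(π·0.195²) = 1.269 m/s
Re = VD/ν = 1.269·0.195/7.96×10^-7 = 3.11×10^5 → turbulent
ε/D = 0.063/195 = 3.23×10^-4
Swamee-Jain: f = 0.01717
h_f = f(L/D)V²/(2g) = 0.01717·(1740/0.195)·1.269²/(2·9.81) = 12.57 m
Δp = ρg·h_f = 995.4·9.81·12.57 = 122.8 kPa

Δp ≈ 123 kPa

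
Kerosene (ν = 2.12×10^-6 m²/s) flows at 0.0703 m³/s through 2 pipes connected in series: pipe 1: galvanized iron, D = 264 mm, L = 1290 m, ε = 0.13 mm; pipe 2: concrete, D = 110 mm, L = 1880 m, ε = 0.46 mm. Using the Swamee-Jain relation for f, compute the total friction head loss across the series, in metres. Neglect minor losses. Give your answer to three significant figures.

H ≈ 1400 m

Pipe 1: V = 1.284 m/s, Re = 1.60×10^5, ε/D = 4.92×10^-4, f = 0.01931, h_1 = f(L/D)V²/2g = 7.930 m
Pipe 2: V = 7.397 m/s, Re = 3.84×10^5, ε/D = 0.00418, f = 0.02919, h_2 = f(L/D)V²/2g = 1391 m
Series → Q common, losses add: H = Σh = 1399 m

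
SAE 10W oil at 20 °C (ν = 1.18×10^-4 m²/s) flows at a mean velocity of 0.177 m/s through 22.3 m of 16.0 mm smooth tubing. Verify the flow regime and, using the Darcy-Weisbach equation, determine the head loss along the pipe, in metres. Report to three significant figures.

h_f ≈ 5.93 m

Re = VD/ν = 0.177·0.01600/1.18×10^-4 = 24.0 → laminar (Re < 2300)
f = 64/Re = 2.667
h_f = f(L/D)V²/(2g) = 2.667·(22.3/0.01600)·0.177²/(2·9.81) = 5.935 m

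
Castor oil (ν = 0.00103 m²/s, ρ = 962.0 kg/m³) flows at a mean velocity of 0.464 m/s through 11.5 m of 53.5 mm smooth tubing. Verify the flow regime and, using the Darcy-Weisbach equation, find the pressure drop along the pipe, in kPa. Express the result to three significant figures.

Δp ≈ 59.1 kPa

Re = VD/ν = 0.464·0.05350/0.00103 = 24.1 → laminar (Re < 2300)
f = 64/Re = 2.655
h_f = f(L/D)V²/(2g) = 2.655·(11.5/0.05350)·0.464²/(2·9.81) = 6.264 m
Δp = ρg·h_f = 962.0·9.81·6.264 = 59.11 kPa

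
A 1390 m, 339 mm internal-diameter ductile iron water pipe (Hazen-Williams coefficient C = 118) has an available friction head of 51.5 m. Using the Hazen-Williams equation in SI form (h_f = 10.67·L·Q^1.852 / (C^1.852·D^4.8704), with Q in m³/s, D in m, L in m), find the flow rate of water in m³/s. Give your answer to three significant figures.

Q ≈ 0.322 m³/s

Rearranging: Q = [h_f·C^1.852·D^4.8704 / (10.67·L)]^(1/1.852)
Q = [51.5·118^1.852·0.339^4.8704 / (10.67·1390)]^0.540 = 0.3224 m³/s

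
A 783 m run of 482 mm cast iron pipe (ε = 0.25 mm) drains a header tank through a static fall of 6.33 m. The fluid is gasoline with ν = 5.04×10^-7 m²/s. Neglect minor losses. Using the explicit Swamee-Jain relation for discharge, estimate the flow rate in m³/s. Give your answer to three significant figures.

Q ≈ 0.386 m³/s

Swamee-Jain (Type II): Q = -0.965·√(gD⁵h_f/L)·ln[ε/(3.7D) + √(3.17ν²L/(gD³h_f))]
√(gD⁵h_f/L) = √(9.81·0.482⁵·6.33/783) = 0.04542
ε/(3.7D) = 1.40×10^-4; √(3.17ν²L/(gD³h_f)) = 9.52×10^-6
Q = -0.965·0.04542·ln(1.497×10^-4) = 0.3860 m³/s
Check: V = 2.12 m/s, Re = 2.02×10^6, f = 0.01716, h_f = 6.36 m ≈ 6.33 m ✓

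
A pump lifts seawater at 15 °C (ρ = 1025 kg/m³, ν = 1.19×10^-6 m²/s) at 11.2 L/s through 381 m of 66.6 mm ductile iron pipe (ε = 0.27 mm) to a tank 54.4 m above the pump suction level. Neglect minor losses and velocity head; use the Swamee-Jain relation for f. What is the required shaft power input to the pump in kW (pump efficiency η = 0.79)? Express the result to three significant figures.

P_shaft ≈ 20.4 kW

V = 4Q/(πD²) = 3.215 m/s; Re = 1.80×10^5; ε/D = 0.00405; f = 0.02932
h_f = f(L/D)V²/2g = 88.37 m
Total head H = z + h_f = 54.4 + 88.37 = 142.8 m
P_hyd = ρgQH = 1025·9.81·0.0112·142.8 = 16.08 kW
P_shaft = P_hyd/η = 16.08/0.79 = 20.35 kW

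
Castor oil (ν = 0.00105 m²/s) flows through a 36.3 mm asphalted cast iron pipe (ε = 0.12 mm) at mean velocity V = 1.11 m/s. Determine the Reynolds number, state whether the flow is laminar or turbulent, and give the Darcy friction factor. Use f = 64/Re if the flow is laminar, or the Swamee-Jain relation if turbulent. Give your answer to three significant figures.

Re ≈ 38.4; laminar; f = 64/Re ≈ 1.67

Re = VD/ν = 1.110·0.0363/0.00105 = 38.4
Re < 2300 → laminar → f = 64/Re = 1.668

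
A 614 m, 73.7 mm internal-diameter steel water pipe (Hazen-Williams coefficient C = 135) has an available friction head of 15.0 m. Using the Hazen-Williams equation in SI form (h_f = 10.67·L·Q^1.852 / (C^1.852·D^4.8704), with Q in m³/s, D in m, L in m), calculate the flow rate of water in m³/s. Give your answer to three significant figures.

Rearranging: Q = [h_f·C^1.852·D^4.8704 / (10.67·L)]^(1/1.852)
Q = [15.0·135^1.852·0.0737^4.8704 / (10.67·614)]^0.540 = 0.005326 m³/s

Q ≈ 0.00533 m³/s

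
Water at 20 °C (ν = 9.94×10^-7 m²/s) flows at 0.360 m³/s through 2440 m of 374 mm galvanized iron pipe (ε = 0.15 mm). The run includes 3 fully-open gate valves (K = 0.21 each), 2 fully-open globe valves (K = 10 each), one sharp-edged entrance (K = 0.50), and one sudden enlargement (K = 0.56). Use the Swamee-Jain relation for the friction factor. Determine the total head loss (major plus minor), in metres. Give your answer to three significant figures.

H_L ≈ 70.7 m

V = 4Q/(πD²) = 3.277 m/s; V²/2g = 0.5473 m
Re = 1.23×10^6, ε/D = 4.01×10^-4 → f = 0.01648 (Swamee-Jain)
Major: h_f = f(L/D)·V²/2g = 0.01648·6524·0.5473 = 58.84 m
Minor: ΣK = 21.7; h_m = ΣK·V²/2g = 11.87 m
Total H_L = 58.84 + 11.87 = 70.71 m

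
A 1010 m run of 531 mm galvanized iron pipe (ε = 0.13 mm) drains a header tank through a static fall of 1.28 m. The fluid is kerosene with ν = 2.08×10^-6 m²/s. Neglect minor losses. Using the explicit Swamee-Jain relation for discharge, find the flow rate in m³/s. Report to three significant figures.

Q ≈ 0.194 m³/s

Swamee-Jain (Type II): Q = -0.965·√(gD⁵h_f/L)·ln[ε/(3.7D) + √(3.17ν²L/(gD³h_f))]
√(gD⁵h_f/L) = √(9.81·0.531⁵·1.28/1010) = 0.02291
ε/(3.7D) = 6.62×10^-5; √(3.17ν²L/(gD³h_f)) = 8.58×10^-5
Q = -0.965·0.02291·ln(1.520×10^-4) = 0.1944 m³/s
Check: V = 0.878 m/s, Re = 2.24×10^5, f = 0.01720, h_f = 1.28 m ≈ 1.28 m ✓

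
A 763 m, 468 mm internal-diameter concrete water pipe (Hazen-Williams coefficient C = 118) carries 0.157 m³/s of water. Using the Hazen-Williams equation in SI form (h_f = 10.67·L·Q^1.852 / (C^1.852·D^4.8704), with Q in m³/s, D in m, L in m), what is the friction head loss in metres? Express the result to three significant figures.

h_f ≈ 1.55 m

h_f = 10.67·763·0.157^1.852 / (118^1.852·0.468^4.8704) = 1.550 m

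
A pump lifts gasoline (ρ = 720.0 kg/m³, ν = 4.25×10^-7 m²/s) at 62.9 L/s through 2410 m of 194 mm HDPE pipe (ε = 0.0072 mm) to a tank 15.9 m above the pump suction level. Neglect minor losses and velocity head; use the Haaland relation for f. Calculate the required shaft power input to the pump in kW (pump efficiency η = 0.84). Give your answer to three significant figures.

P_shaft ≈ 27.1 kW

V = 4Q/(πD²) = 2.128 m/s; Re = 9.71×10^5; ε/D = 3.71×10^-5; f = 0.01233
h_f = f(L/D)V²/2g = 35.35 m
Total head H = z + h_f = 15.9 + 35.35 = 51.25 m
P_hyd = ρgQH = 720.0·9.81·0.0629·51.25 = 22.77 kW
P_shaft = P_hyd/η = 22.77/0.84 = 27.11 kW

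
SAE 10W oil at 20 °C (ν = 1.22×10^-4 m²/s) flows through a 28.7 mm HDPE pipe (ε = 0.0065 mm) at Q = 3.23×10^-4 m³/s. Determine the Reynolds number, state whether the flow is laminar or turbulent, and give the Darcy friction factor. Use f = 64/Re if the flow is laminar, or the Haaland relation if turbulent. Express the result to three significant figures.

Re ≈ 117; laminar; f = 64/Re ≈ 0.545

V = 4Q/(πD²) = 0.4993 m/s
Re = VD/ν = 0.4993·0.0287/1.22×10^-4 = 117
Re < 2300 → laminar → f = 64/Re = 0.5449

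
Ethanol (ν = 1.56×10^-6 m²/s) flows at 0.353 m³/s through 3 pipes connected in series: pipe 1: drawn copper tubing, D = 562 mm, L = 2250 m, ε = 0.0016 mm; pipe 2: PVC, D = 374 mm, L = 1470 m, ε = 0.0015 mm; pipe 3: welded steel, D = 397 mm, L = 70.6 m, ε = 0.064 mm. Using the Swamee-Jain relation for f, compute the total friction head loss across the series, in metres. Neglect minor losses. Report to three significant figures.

Pipe 1: V = 1.423 m/s, Re = 5.13×10^5, ε/D = 2.85×10^-6, f = 0.01308, h_1 = f(L/D)V²/2g = 5.404 m
Pipe 2: V = 3.213 m/s, Re = 7.70×10^5, ε/D = 4.01×10^-6, f = 0.01222, h_2 = f(L/D)V²/2g = 25.28 m
Pipe 3: V = 2.852 m/s, Re = 7.26×10^5, ε/D = 1.61×10^-4, f = 0.01465, h_3 = f(L/D)V²/2g = 1.080 m
Series → Q common, losses add: H = Σh = 31.76 m

H ≈ 31.8 m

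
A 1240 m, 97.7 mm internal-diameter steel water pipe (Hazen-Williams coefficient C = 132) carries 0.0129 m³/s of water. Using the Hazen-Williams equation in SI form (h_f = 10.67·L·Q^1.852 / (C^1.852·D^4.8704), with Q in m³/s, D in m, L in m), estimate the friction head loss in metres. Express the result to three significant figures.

h_f ≈ 41.2 m

h_f = 10.67·1240·0.0129^1.852 / (132^1.852·0.0977^4.8704) = 41.18 m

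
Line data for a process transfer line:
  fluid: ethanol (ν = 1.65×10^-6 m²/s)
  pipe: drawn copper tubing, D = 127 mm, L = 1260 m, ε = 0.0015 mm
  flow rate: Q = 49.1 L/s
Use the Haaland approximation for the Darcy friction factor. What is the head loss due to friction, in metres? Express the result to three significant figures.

h_f ≈ 110 m

V = 4Q/(πD²) = 4·0.0491/(π·0.127²) = 3.876 m/s
Re = VD/ν = 3.876·0.127/1.65×10^-6 = 2.98×10^5 → turbulent
ε/D = 0.0015/127 = 1.18×10^-5
Haaland: f = 0.01445
h_f = f(L/D)V²/(2g) = 0.01445·(1260/0.127)·3.876²/(2·9.81) = 109.8 m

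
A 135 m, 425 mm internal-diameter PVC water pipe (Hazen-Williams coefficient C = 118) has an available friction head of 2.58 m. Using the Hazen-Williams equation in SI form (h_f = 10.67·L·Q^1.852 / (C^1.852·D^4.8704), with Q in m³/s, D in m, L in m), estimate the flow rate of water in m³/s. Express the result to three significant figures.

Q ≈ 0.409 m³/s

Rearranging: Q = [h_f·C^1.852·D^4.8704 / (10.67·L)]^(1/1.852)
Q = [2.58·118^1.852·0.425^4.8704 / (10.67·135)]^0.540 = 0.4087 m³/s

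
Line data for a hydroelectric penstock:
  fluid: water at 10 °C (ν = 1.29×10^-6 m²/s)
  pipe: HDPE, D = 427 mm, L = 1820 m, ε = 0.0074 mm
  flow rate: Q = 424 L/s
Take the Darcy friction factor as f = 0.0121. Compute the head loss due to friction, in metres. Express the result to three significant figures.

h_f ≈ 23.0 m

V = 4Q/(πD²) = 4·0.424/(π·0.427²) = 2.961 m/s
h_f = f(L/D)V²/(2g) = 0.01210·(1820/0.427)·2.961²/(2·9.81) = 23.04 m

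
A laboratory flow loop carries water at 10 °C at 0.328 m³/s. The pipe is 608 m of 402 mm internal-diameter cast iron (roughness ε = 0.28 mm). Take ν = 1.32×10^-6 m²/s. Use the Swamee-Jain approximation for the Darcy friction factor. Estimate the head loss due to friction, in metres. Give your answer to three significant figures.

h_f ≈ 9.58 m

V = 4Q/(πD²) = 4·0.328/(π·0.402²) = 2.584 m/s
Re = VD/ν = 2.584·0.402/1.32×10^-6 = 7.87×10^5 → turbulent
ε/D = 0.28/402 = 6.97×10^-4
Swamee-Jain: f = 0.01862
h_f = f(L/D)V²/(2g) = 0.01862·(608/0.402)·2.584²/(2·9.81) = 9.585 m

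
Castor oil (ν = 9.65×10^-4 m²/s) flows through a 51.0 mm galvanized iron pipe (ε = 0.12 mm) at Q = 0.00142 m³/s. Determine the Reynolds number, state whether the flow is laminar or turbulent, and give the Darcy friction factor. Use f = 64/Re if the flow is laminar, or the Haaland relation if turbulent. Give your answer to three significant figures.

Re ≈ 36.7; laminar; f = 64/Re ≈ 1.74

V = 4Q/(πD²) = 0.6951 m/s
Re = VD/ν = 0.6951·0.0510/9.65×10^-4 = 36.7
Re < 2300 → laminar → f = 64/Re = 1.742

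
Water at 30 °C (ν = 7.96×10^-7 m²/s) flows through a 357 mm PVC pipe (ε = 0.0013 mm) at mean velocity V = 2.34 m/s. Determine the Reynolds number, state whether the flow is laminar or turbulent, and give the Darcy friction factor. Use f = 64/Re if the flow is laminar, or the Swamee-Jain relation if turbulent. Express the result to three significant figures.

Re = VD/ν = 2.340·0.357/7.96×10^-7 = 1.05×10^6
Re > 4000 → turbulent; ε/D = 3.64×10^-6
Swamee-Jain: f = 0.01161

Re ≈ 1.05×10^6; turbulent; f ≈ 0.0116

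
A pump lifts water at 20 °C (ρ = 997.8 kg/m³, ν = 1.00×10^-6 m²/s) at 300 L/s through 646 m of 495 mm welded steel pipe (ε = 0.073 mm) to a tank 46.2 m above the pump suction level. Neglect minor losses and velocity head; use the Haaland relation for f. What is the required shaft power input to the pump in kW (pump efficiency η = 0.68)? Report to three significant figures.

P_shaft ≈ 209 kW

V = 4Q/(πD²) = 1.559 m/s; Re = 7.72×10^5; ε/D = 1.47×10^-4; f = 0.01423
h_f = f(L/D)V²/2g = 2.300 m
Total head H = z + h_f = 46.2 + 2.300 = 48.50 m
P_hyd = ρgQH = 997.8·9.81·0.300·48.50 = 142.4 kW
P_shaft = P_hyd/η = 142.4/0.68 = 209.4 kW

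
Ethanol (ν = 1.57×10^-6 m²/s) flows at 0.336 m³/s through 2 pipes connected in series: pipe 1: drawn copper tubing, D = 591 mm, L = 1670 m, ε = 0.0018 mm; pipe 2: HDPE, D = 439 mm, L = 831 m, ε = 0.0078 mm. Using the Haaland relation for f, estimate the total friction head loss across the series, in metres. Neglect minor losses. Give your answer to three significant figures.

H ≈ 8.96 m

Pipe 1: V = 1.225 m/s, Re = 4.61×10^5, ε/D = 3.05×10^-6, f = 0.01329, h_1 = f(L/D)V²/2g = 2.871 m
Pipe 2: V = 2.220 m/s, Re = 6.21×10^5, ε/D = 1.78×10^-5, f = 0.01281, h_2 = f(L/D)V²/2g = 6.092 m
Series → Q common, losses add: H = Σh = 8.963 m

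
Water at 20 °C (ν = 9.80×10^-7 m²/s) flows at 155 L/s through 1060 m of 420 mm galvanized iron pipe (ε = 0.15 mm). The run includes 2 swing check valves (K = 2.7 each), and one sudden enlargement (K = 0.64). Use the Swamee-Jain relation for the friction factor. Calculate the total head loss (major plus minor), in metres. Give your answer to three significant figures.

V = 4Q/(πD²) = 1.119 m/s; V²/2g = 0.06380 m
Re = 4.79×10^5, ε/D = 3.57×10^-4 → f = 0.01685 (Swamee-Jain)
Major: h_f = f(L/D)·V²/2g = 0.01685·2524·0.06380 = 2.714 m
Minor: ΣK = 6.04; h_m = ΣK·V²/2g = 0.3853 m
Total H_L = 2.714 + 0.3853 = 3.099 m

H_L ≈ 3.10 m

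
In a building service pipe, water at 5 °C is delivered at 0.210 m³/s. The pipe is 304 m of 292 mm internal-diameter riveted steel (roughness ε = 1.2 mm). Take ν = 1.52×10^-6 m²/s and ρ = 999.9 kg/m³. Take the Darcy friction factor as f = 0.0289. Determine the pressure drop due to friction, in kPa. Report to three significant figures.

V = 4Q/(πD²) = 4·0.210/(π·0.292²) = 3.136 m/s
h_f = f(L/D)V²/(2g) = 0.02890·(304/0.292)·3.136²/(2·9.81) = 15.08 m
Δp = ρg·h_f = 999.9·9.81·15.08 = 147.9 kPa

Δp ≈ 148 kPa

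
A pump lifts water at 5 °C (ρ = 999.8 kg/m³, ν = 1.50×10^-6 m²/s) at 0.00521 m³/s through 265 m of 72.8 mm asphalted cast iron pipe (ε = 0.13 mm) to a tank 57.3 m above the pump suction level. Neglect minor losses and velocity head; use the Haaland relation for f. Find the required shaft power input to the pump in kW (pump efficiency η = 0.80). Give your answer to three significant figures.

P_shaft ≈ 4.13 kW

V = 4Q/(πD²) = 1.252 m/s; Re = 6.07×10^4; ε/D = 0.00179; f = 0.02531
h_f = f(L/D)V²/2g = 7.356 m
Total head H = z + h_f = 57.3 + 7.356 = 64.66 m
P_hyd = ρgQH = 999.8·9.81·0.00521·64.66 = 3.304 kW
P_shaft = P_hyd/η = 3.304/0.80 = 4.130 kW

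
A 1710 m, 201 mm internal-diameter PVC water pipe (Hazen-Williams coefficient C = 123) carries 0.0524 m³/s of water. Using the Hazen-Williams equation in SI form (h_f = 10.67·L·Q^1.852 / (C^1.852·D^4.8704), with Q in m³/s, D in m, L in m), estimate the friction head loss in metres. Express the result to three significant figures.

h_f ≈ 25.9 m

h_f = 10.67·1710·0.0524^1.852 / (123^1.852·0.201^4.8704) = 25.86 m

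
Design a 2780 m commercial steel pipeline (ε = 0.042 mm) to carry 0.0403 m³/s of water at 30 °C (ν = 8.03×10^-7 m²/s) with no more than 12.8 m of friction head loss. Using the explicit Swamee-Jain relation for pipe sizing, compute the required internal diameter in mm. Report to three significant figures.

Swamee-Jain (Type III): D = 0.66·[ε^1.25·(LQ²/(gh_f))^4.75 + ν·Q^9.4·(L/(gh_f))^5.2]^0.04
LQ²/(gh_f) = 0.03596; L/(gh_f) = 22.14
Term 1 = ε^1.25·(…)^4.75 = 4.67×10^-13; Term 2 = ν·Q^9.4·(…)^5.2 = 6.16×10^-13
D = 0.66·(4.67×10^-13 + 6.16×10^-13)^0.04 = 0.2192 m = 219 mm
Check: V = 1.07 m/s, Re = 2.91×10^5, f = 0.01629, h_f = 12.0 m ≈ 12.8 m ✓

D ≈ 219 mm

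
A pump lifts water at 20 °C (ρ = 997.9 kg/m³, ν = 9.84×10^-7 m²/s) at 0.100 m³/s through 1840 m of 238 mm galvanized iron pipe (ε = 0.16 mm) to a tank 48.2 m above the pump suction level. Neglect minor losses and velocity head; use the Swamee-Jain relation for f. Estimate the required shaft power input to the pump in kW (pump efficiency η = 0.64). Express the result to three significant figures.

V = 4Q/(πD²) = 2.248 m/s; Re = 5.44×10^5; ε/D = 6.72×10^-4; f = 0.01871
h_f = f(L/D)V²/2g = 37.26 m
Total head H = z + h_f = 48.2 + 37.26 = 85.46 m
P_hyd = ρgQH = 997.9·9.81·0.100·85.46 = 83.66 kW
P_shaft = P_hyd/η = 83.66/0.64 = 130.7 kW

P_shaft ≈ 131 kW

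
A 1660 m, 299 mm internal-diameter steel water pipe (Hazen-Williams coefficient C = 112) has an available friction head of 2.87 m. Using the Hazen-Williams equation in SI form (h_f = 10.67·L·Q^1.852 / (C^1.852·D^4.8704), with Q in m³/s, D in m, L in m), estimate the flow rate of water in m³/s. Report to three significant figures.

Rearranging: Q = [h_f·C^1.852·D^4.8704 / (10.67·L)]^(1/1.852)
Q = [2.87·112^1.852·0.299^4.8704 / (10.67·1660)]^0.540 = 0.04204 m³/s

Q ≈ 0.0420 m³/s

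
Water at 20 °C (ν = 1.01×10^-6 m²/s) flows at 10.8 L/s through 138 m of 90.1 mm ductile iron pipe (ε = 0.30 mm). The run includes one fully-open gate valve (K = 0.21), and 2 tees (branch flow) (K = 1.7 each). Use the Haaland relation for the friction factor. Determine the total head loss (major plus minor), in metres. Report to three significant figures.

V = 4Q/(πD²) = 1.694 m/s; V²/2g = 0.1462 m
Re = 1.51×10^5, ε/D = 0.00333 → f = 0.02774 (Haaland)
Major: h_f = f(L/D)·V²/2g = 0.02774·1532·0.1462 = 6.213 m
Minor: ΣK = 3.61; h_m = ΣK·V²/2g = 0.5279 m
Total H_L = 6.213 + 0.5279 = 6.741 m

H_L ≈ 6.74 m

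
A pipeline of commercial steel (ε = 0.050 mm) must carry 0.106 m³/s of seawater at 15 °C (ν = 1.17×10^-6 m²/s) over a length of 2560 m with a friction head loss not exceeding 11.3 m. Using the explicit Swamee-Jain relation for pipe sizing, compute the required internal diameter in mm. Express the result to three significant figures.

D ≈ 323 mm

Swamee-Jain (Type III): D = 0.66·[ε^1.25·(LQ²/(gh_f))^4.75 + ν·Q^9.4·(L/(gh_f))^5.2]^0.04
LQ²/(gh_f) = 0.2595; L/(gh_f) = 23.09
Term 1 = ε^1.25·(…)^4.75 = 6.93×10^-9; Term 2 = ν·Q^9.4·(…)^5.2 = 9.91×10^-9
D = 0.66·(6.93×10^-9 + 9.91×10^-9)^0.04 = 0.3226 m = 323 mm
Check: V = 1.30 m/s, Re = 3.58×10^5, f = 0.01561, h_f = 10.6 m ≈ 11.3 m ✓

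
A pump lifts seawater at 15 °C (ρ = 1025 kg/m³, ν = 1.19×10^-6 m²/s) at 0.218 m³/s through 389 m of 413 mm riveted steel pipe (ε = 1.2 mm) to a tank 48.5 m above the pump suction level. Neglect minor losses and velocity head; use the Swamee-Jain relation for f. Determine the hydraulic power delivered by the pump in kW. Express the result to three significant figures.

P_hyd ≈ 114 kW

V = 4Q/(πD²) = 1.627 m/s; Re = 5.65×10^5; ε/D = 0.00291; f = 0.02628
h_f = f(L/D)V²/2g = 3.341 m
Total head H = z + h_f = 48.5 + 3.341 = 51.84 m
P_hyd = ρgQH = 1025·9.81·0.218·51.84 = 113.6 kW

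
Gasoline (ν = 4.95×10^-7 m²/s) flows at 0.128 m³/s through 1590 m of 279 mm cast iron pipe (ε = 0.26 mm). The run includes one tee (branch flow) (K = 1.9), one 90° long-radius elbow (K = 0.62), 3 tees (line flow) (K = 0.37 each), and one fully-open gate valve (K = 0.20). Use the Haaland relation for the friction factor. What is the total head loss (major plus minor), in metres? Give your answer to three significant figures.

H_L ≈ 25.8 m

V = 4Q/(πD²) = 2.094 m/s; V²/2g = 0.2234 m
Re = 1.18×10^6, ε/D = 9.32×10^-4 → f = 0.01958 (Haaland)
Major: h_f = f(L/D)·V²/2g = 0.01958·5699·0.2234 = 24.93 m
Minor: ΣK = 3.83; h_m = ΣK·V²/2g = 0.8557 m
Total H_L = 24.93 + 0.8557 = 25.79 m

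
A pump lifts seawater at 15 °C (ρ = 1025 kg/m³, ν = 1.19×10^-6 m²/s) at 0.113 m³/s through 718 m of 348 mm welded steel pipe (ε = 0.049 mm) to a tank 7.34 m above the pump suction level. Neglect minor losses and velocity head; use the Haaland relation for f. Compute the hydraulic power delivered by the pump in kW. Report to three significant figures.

P_hyd ≈ 10.9 kW

V = 4Q/(πD²) = 1.188 m/s; Re = 3.47×10^5; ε/D = 1.41×10^-4; f = 0.01530
h_f = f(L/D)V²/2g = 2.271 m
Total head H = z + h_f = 7.34 + 2.271 = 9.611 m
P_hyd = ρgQH = 1025·9.81·0.113·9.611 = 10.92 kW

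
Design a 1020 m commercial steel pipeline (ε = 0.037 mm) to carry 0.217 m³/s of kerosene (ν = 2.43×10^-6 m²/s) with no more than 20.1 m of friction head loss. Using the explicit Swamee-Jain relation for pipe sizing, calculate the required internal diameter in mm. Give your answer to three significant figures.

D ≈ 317 mm

Swamee-Jain (Type III): D = 0.66·[ε^1.25·(LQ²/(gh_f))^4.75 + ν·Q^9.4·(L/(gh_f))^5.2]^0.04
LQ²/(gh_f) = 0.2436; L/(gh_f) = 5.173
Term 1 = ε^1.25·(…)^4.75 = 3.52×10^-9; Term 2 = ν·Q^9.4·(…)^5.2 = 7.24×10^-9
D = 0.66·(3.52×10^-9 + 7.24×10^-9)^0.04 = 0.3168 m = 317 mm
Check: V = 2.75 m/s, Re = 3.59×10^5, f = 0.01524, h_f = 18.9 m ≈ 20.1 m ✓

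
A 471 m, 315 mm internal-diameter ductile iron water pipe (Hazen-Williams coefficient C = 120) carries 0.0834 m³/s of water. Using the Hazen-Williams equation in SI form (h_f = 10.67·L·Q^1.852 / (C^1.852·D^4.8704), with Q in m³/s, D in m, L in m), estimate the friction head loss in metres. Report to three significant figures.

h_f = 10.67·471·0.0834^1.852 / (120^1.852·0.315^4.8704) = 1.977 m

h_f ≈ 1.98 m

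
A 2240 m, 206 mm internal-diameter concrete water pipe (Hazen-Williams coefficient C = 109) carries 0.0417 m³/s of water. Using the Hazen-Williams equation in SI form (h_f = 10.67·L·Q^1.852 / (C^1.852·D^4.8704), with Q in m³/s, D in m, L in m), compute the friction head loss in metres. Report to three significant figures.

h_f ≈ 24.6 m

h_f = 10.67·2240·0.0417^1.852 / (109^1.852·0.206^4.8704) = 24.62 m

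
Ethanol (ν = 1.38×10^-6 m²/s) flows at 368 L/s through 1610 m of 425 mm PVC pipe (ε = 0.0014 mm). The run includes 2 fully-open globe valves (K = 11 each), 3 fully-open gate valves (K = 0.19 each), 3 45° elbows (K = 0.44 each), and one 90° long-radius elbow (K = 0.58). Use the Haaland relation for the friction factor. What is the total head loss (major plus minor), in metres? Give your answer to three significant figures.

V = 4Q/(πD²) = 2.594 m/s; V²/2g = 0.3430 m
Re = 7.99×10^5, ε/D = 3.29×10^-6 → f = 0.01208 (Haaland)
Major: h_f = f(L/D)·V²/2g = 0.01208·3788·0.3430 = 15.70 m
Minor: ΣK = 24.5; h_m = ΣK·V²/2g = 8.393 m
Total H_L = 15.70 + 8.393 = 24.09 m

H_L ≈ 24.1 m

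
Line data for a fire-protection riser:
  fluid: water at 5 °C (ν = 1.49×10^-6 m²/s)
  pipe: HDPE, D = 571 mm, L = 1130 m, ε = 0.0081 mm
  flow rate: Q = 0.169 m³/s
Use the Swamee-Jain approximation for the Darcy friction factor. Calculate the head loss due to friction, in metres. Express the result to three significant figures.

V = 4Q/(πD²) = 4·0.169/(π·0.571²) = 0.6600 m/s
Re = VD/ν = 0.6600·0.571/1.49×10^-6 = 2.53×10^5 → turbulent
ε/D = 0.0081/571 = 1.42×10^-5
Swamee-Jain: f = 0.01500
h_f = f(L/D)V²/(2g) = 0.01500·(1130/0.571)·0.6600²/(2·9.81) = 0.6588 m

h_f ≈ 0.659 m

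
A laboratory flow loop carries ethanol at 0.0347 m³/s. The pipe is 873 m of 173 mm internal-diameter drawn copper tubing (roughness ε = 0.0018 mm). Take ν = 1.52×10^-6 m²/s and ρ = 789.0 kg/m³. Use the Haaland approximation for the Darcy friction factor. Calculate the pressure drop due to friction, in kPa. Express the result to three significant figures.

V = 4Q/(πD²) = 4·0.0347/(π·0.173²) = 1.476 m/s
Re = VD/ν = 1.476·0.173/1.52×10^-6 = 1.68×10^5 → turbulent
ε/D = 0.0018/173 = 1.04×10^-5
Haaland: f = 0.01609
h_f = f(L/D)V²/(2g) = 0.01609·(873/0.173)·1.476²/(2·9.81) = 9.020 m
Δp = ρg·h_f = 789.0·9.81·9.020 = 69.82 kPa

Δp ≈ 69.8 kPa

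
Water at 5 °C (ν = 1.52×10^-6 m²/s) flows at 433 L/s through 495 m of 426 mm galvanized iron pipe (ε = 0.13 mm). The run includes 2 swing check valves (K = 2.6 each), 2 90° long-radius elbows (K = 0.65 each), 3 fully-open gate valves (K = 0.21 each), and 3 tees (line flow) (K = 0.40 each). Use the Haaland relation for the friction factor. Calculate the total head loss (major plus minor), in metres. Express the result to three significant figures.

H_L ≈ 12.5 m

V = 4Q/(πD²) = 3.038 m/s; V²/2g = 0.4704 m
Re = 8.51×10^5, ε/D = 3.05×10^-4 → f = 0.01575 (Haaland)
Major: h_f = f(L/D)·V²/2g = 0.01575·1162·0.4704 = 8.608 m
Minor: ΣK = 8.33; h_m = ΣK·V²/2g = 3.918 m
Total H_L = 8.608 + 3.918 = 12.53 m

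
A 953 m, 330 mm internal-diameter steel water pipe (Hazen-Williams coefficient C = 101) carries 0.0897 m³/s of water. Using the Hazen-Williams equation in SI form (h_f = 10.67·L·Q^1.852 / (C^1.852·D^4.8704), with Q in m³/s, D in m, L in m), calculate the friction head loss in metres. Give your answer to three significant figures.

h_f = 10.67·953·0.0897^1.852 / (101^1.852·0.330^4.8704) = 5.022 m

h_f ≈ 5.02 m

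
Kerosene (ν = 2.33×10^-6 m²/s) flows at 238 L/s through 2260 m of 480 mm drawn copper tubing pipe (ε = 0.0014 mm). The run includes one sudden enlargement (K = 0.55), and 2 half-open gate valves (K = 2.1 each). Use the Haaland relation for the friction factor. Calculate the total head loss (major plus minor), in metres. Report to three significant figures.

V = 4Q/(πD²) = 1.315 m/s; V²/2g = 0.08817 m
Re = 2.71×10^5, ε/D = 2.92×10^-6 → f = 0.01464 (Haaland)
Major: h_f = f(L/D)·V²/2g = 0.01464·4708·0.08817 = 6.078 m
Minor: ΣK = 4.75; h_m = ΣK·V²/2g = 0.4188 m
Total H_L = 6.078 + 0.4188 = 6.497 m

H_L ≈ 6.50 m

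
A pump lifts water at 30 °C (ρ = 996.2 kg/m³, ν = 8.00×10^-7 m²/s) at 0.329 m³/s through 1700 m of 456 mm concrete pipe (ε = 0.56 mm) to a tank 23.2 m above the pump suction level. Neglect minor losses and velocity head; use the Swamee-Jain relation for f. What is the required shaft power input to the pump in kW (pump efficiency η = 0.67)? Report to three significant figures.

V = 4Q/(πD²) = 2.015 m/s; Re = 1.15×10^6; ε/D = 0.00123; f = 0.02096
h_f = f(L/D)V²/2g = 16.17 m
Total head H = z + h_f = 23.2 + 16.17 = 39.37 m
P_hyd = ρgQH = 996.2·9.81·0.329·39.37 = 126.6 kW
P_shaft = P_hyd/η = 126.6/0.67 = 188.9 kW

P_shaft ≈ 189 kW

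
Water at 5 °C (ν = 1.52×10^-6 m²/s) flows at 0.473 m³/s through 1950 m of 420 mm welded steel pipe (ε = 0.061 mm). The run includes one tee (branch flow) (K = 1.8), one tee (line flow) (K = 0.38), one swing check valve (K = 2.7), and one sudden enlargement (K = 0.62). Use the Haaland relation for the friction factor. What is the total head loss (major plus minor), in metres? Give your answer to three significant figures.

V = 4Q/(πD²) = 3.414 m/s; V²/2g = 0.5941 m
Re = 9.43×10^5, ε/D = 1.45×10^-4 → f = 0.01400 (Haaland)
Major: h_f = f(L/D)·V²/2g = 0.01400·4643·0.5941 = 38.62 m
Minor: ΣK = 5.50; h_m = ΣK·V²/2g = 3.267 m
Total H_L = 38.62 + 3.267 = 41.88 m

H_L ≈ 41.9 m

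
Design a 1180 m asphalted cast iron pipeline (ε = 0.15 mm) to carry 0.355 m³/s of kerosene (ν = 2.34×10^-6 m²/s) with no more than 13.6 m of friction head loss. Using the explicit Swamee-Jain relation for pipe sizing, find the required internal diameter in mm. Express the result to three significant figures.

D ≈ 440 mm

Swamee-Jain (Type III): D = 0.66·[ε^1.25·(LQ²/(gh_f))^4.75 + ν·Q^9.4·(L/(gh_f))^5.2]^0.04
LQ²/(gh_f) = 1.115; L/(gh_f) = 8.845
Term 1 = ε^1.25·(…)^4.75 = 2.78×10^-5; Term 2 = ν·Q^9.4·(…)^5.2 = 1.16×10^-5
D = 0.66·(2.78×10^-5 + 1.16×10^-5)^0.04 = 0.4399 m = 440 mm
Check: V = 2.34 m/s, Re = 4.39×10^5, f = 0.01683, h_f = 12.6 m ≈ 13.6 m ✓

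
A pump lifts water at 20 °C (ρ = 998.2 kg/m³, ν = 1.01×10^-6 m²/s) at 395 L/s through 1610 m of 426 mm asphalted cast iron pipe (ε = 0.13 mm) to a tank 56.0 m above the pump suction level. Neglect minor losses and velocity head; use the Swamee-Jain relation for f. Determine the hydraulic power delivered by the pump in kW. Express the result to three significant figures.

P_hyd ≈ 306 kW

V = 4Q/(πD²) = 2.771 m/s; Re = 1.17×10^6; ε/D = 3.05×10^-4; f = 0.01570
h_f = f(L/D)V²/2g = 23.23 m
Total head H = z + h_f = 56.0 + 23.23 = 79.23 m
P_hyd = ρgQH = 998.2·9.81·0.395·79.23 = 306.5 kW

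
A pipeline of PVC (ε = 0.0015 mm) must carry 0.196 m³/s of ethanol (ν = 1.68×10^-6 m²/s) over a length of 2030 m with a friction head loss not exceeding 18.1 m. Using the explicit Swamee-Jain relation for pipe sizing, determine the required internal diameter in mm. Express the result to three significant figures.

D ≈ 349 mm

Swamee-Jain (Type III): D = 0.66·[ε^1.25·(LQ²/(gh_f))^4.75 + ν·Q^9.4·(L/(gh_f))^5.2]^0.04
LQ²/(gh_f) = 0.4392; L/(gh_f) = 11.43
Term 1 = ε^1.25·(…)^4.75 = 1.05×10^-9; Term 2 = ν·Q^9.4·(…)^5.2 = 1.19×10^-7
D = 0.66·(1.05×10^-9 + 1.19×10^-7)^0.04 = 0.3489 m = 349 mm
Check: V = 2.05 m/s, Re = 4.26×10^5, f = 0.01354, h_f = 16.9 m ≈ 18.1 m ✓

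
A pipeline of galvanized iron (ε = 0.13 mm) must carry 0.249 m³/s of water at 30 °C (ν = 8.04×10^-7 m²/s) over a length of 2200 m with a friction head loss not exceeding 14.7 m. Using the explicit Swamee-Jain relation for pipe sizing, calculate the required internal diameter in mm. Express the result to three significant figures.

Swamee-Jain (Type III): D = 0.66·[ε^1.25·(LQ²/(gh_f))^4.75 + ν·Q^9.4·(L/(gh_f))^5.2]^0.04
LQ²/(gh_f) = 0.9459; L/(gh_f) = 15.26
Term 1 = ε^1.25·(…)^4.75 = 1.07×10^-5; Term 2 = ν·Q^9.4·(…)^5.2 = 2.42×10^-6
D = 0.66·(1.07×10^-5 + 2.42×10^-6)^0.04 = 0.4209 m = 421 mm
Check: V = 1.79 m/s, Re = 9.37×10^5, f = 0.01588, h_f = 13.5 m ≈ 14.7 m ✓

D ≈ 421 mm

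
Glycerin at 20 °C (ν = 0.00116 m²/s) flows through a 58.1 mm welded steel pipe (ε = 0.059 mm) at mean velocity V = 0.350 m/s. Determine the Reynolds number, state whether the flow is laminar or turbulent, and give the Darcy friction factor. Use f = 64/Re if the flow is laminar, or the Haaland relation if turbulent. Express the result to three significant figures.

Re ≈ 17.5; laminar; f = 64/Re ≈ 3.65

Re = VD/ν = 0.3500·0.0581/0.00116 = 17.5
Re < 2300 → laminar → f = 64/Re = 3.651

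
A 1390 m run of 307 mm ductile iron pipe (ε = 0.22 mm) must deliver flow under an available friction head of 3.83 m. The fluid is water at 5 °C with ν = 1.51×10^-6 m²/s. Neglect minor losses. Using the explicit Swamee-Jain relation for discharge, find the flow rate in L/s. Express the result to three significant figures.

Swamee-Jain (Type II): Q = -0.965·√(gD⁵h_f/L)·ln[ε/(3.7D) + √(3.17ν²L/(gD³h_f))]
√(gD⁵h_f/L) = √(9.81·0.307⁵·3.83/1390) = 0.008586
ε/(3.7D) = 1.94×10^-4; √(3.17ν²L/(gD³h_f)) = 9.61×10^-5
Q = -0.965·0.008586·ln(2.898×10^-4) = 0.06749 m³/s
Check: V = 0.912 m/s, Re = 1.85×10^5, f = 0.02011, h_f = 3.86 m ≈ 3.83 m ✓

Q ≈ 67.5 L/s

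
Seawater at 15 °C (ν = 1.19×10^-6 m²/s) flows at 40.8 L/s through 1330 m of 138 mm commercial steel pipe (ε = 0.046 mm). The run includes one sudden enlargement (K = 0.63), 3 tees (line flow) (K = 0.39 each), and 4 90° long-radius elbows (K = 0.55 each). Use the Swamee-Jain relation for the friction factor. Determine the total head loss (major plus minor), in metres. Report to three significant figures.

H_L ≈ 64.4 m

V = 4Q/(πD²) = 2.728 m/s; V²/2g = 0.3792 m
Re = 3.16×10^5, ε/D = 3.33×10^-4 → f = 0.01721 (Swamee-Jain)
Major: h_f = f(L/D)·V²/2g = 0.01721·9638·0.3792 = 62.91 m
Minor: ΣK = 4.00; h_m = ΣK·V²/2g = 1.517 m
Total H_L = 62.91 + 1.517 = 64.43 m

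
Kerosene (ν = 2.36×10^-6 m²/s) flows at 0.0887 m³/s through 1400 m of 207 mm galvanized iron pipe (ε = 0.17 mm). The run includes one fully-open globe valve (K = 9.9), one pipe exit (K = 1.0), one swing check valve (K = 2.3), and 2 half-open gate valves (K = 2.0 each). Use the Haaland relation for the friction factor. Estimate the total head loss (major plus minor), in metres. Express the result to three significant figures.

H_L ≈ 54.0 m

V = 4Q/(πD²) = 2.636 m/s; V²/2g = 0.3541 m
Re = 2.31×10^5, ε/D = 8.21×10^-4 → f = 0.02000 (Haaland)
Major: h_f = f(L/D)·V²/2g = 0.02000·6763·0.3541 = 47.88 m
Minor: ΣK = 17.2; h_m = ΣK·V²/2g = 6.090 m
Total H_L = 47.88 + 6.090 = 53.97 m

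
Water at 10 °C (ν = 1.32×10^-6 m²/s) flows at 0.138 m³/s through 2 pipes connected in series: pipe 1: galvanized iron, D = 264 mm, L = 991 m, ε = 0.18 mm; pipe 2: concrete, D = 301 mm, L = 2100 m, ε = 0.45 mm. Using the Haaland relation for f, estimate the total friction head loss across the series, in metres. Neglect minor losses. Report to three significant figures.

Pipe 1: V = 2.521 m/s, Re = 5.04×10^5, ε/D = 6.82×10^-4, f = 0.01864, h_1 = f(L/D)V²/2g = 22.66 m
Pipe 2: V = 1.939 m/s, Re = 4.42×10^5, ε/D = 0.00150, f = 0.02220, h_2 = f(L/D)V²/2g = 29.69 m
Series → Q common, losses add: H = Σh = 52.35 m

H ≈ 52.4 m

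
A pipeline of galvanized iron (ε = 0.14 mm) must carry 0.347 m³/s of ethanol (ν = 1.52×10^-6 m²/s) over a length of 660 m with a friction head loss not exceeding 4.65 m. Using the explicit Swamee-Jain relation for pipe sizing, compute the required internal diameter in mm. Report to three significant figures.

Swamee-Jain (Type III): D = 0.66·[ε^1.25·(LQ²/(gh_f))^4.75 + ν·Q^9.4·(L/(gh_f))^5.2]^0.04
LQ²/(gh_f) = 1.742; L/(gh_f) = 14.47
Term 1 = ε^1.25·(…)^4.75 = 2.13×10^-4; Term 2 = ν·Q^9.4·(…)^5.2 = 7.85×10^-5
D = 0.66·(2.13×10^-4 + 7.85×10^-5)^0.04 = 0.4766 m = 477 mm
Check: V = 1.95 m/s, Re = 6.10×10^5, f = 0.01611, h_f = 4.30 m ≈ 4.65 m ✓

D ≈ 477 mm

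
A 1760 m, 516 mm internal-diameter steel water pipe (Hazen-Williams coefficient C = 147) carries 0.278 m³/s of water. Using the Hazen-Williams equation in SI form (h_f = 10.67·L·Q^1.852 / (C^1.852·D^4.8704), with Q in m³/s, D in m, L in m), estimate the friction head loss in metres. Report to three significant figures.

h_f = 10.67·1760·0.278^1.852 / (147^1.852·0.516^4.8704) = 4.263 m

h_f ≈ 4.26 m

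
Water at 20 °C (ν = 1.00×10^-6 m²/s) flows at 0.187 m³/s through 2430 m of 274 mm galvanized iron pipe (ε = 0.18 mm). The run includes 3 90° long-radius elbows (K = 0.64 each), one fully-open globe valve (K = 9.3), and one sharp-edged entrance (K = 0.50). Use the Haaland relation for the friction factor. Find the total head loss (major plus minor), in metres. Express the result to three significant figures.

H_L ≈ 88.8 m

V = 4Q/(πD²) = 3.171 m/s; V²/2g = 0.5126 m
Re = 8.69×10^5, ε/D = 6.57×10^-4 → f = 0.01822 (Haaland)
Major: h_f = f(L/D)·V²/2g = 0.01822·8869·0.5126 = 82.84 m
Minor: ΣK = 11.7; h_m = ΣK·V²/2g = 6.008 m
Total H_L = 82.84 + 6.008 = 88.84 m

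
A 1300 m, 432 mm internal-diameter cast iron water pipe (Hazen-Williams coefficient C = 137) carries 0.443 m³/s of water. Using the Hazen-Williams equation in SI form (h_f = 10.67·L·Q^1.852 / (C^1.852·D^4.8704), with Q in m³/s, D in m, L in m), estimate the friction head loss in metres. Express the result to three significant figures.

h_f = 10.67·1300·0.443^1.852 / (137^1.852·0.432^4.8704) = 20.20 m

h_f ≈ 20.2 m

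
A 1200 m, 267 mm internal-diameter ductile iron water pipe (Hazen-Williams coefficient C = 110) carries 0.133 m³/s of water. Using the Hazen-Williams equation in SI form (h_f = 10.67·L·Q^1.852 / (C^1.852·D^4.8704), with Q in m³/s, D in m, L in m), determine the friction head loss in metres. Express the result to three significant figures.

h_f = 10.67·1200·0.133^1.852 / (110^1.852·0.267^4.8704) = 31.42 m

h_f ≈ 31.4 m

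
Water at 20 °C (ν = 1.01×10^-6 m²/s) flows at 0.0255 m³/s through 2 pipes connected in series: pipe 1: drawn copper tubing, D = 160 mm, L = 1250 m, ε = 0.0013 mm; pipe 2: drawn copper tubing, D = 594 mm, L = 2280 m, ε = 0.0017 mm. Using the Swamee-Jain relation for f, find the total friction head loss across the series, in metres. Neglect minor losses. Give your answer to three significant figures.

H ≈ 10.0 m

Pipe 1: V = 1.268 m/s, Re = 2.01×10^5, ε/D = 8.12×10^-6, f = 0.01559, h_1 = f(L/D)V²/2g = 9.987 m
Pipe 2: V = 0.09202 m/s, Re = 5.41×10^4, ε/D = 2.86×10^-6, f = 0.02041, h_2 = f(L/D)V²/2g = 0.03381 m
Series → Q common, losses add: H = Σh = 10.02 m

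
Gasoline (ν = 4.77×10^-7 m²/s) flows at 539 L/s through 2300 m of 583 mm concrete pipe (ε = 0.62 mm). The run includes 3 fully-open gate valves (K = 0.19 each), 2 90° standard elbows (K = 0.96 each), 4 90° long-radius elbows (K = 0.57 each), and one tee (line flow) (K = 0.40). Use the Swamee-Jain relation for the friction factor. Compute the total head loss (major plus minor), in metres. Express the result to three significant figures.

V = 4Q/(πD²) = 2.019 m/s; V²/2g = 0.2078 m
Re = 2.47×10^6, ε/D = 0.00106 → f = 0.02010 (Swamee-Jain)
Major: h_f = f(L/D)·V²/2g = 0.02010·3945·0.2078 = 16.48 m
Minor: ΣK = 5.17; h_m = ΣK·V²/2g = 1.074 m
Total H_L = 16.48 + 1.074 = 17.55 m

H_L ≈ 17.6 m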